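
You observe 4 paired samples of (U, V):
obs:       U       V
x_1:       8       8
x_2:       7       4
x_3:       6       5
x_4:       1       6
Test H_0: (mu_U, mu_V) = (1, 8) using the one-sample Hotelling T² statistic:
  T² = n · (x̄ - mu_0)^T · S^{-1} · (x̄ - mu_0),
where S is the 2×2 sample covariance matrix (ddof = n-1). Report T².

Step 1 — sample mean vector:
  mean(U) = (8 + 7 + 6 + 1) / 4 = 22/4 = 5.5
  mean(V) = (8 + 4 + 5 + 6) / 4 = 23/4 = 5.75
  x̄ = (5.5, 5.75),  deviation x̄ - mu_0 = (5.5, 5.75) - (1, 8) = (4.5, -2.25).

Step 2 — sample covariance matrix, S[i,j] = (1/(n-1)) · Σ_k (x_{k,i} - mean_i) · (x_{k,j} - mean_j), divisor n-1 = 3:
  S[U,U] = ((2.5)·(2.5) + (1.5)·(1.5) + (0.5)·(0.5) + (-4.5)·(-4.5)) / 3 = 29/3 = 9.6667
  S[U,V] = ((2.5)·(2.25) + (1.5)·(-1.75) + (0.5)·(-0.75) + (-4.5)·(0.25)) / 3 = 1.5/3 = 0.5
  S[V,V] = ((2.25)·(2.25) + (-1.75)·(-1.75) + (-0.75)·(-0.75) + (0.25)·(0.25)) / 3 = 8.75/3 = 2.9167
  S = [[9.6667, 0.5],
 [0.5, 2.9167]].

Step 3 — invert S. det(S) = 9.6667·2.9167 - (0.5)² = 27.9444.
  S^{-1} = (1/det) · [[d, -b], [-b, a]] = [[0.1044, -0.0179],
 [-0.0179, 0.3459]].

Step 4 — quadratic form (x̄ - mu_0)^T · S^{-1} · (x̄ - mu_0):
  S^{-1} · (x̄ - mu_0) = (0.5099, -0.8588),
  (x̄ - mu_0)^T · [...] = (4.5)·(0.5099) + (-2.25)·(-0.8588) = 4.2271.

Step 5 — scale by n: T² = 4 · 4.2271 = 16.9085.

T² ≈ 16.9085


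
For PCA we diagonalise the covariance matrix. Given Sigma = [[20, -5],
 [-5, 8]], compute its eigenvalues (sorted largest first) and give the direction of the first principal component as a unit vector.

Step 1 — characteristic polynomial of 2×2 Sigma:
  det(Sigma - λI) = λ² - trace · λ + det = 0.
  trace = 20 + 8 = 28, det = 20·8 - (-5)² = 135.
Step 2 — discriminant:
  Δ = trace² - 4·det = 784 - 540 = 244.
Step 3 — eigenvalues:
  λ = (trace ± √Δ)/2 = (28 ± 15.6205)/2,
  λ_1 = 21.8102,  λ_2 = 6.1898.

Step 4 — unit eigenvector for λ_1: solve (Sigma - λ_1 I)v = 0. First row:
  (20 - 21.8102)·v_x + (-5)·v_y = 0, i.e. (-1.8102)·v_x + (-5)·v_y = 0,
  so v ∝ (b, λ_1 - a) = (-5, 1.8102); multiply by -1 so the first entry is positive: u = (5, -1.8102).
  ||u|| = √((5)² + (-1.8102)²) = √(28.277) ≈ 5.3176,
  v_1 = u/||u|| ≈ (0.9403, -0.3404) (||v_1|| = 1).

λ_1 = 21.8102,  λ_2 = 6.1898;  v_1 ≈ (0.9403, -0.3404)


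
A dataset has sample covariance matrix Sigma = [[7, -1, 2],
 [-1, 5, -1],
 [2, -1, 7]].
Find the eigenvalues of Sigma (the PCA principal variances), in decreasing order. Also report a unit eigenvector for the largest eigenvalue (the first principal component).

Step 1 — characteristic polynomial p(λ) = det(λI - Sigma) = λ³ - tr·λ² + c_1·λ - det, where tr = trace, c_1 = sum of the principal 2×2 minors, det = det(Sigma):
  tr = 7 + 5 + 7 = 19,
  c_1 = (7·5 - (-1)²) + (7·7 - (2)²) + (5·7 - (-1)²) = 34 + 45 + 34 = 113,
  det = 7·(5·7 - (-1)²) - (-1)·((-1)·7 - (-1)·(2)) + (2)·((-1)·(-1) - 5·(2)) = 7·(34) - (-1)·(-5) + (2)·(-9) = 215.
  So p(λ) = λ³ - 19λ² + 113λ - 215.
Step 2 — look for an integer root (rational root theorem: any rational root is an integer divisor of 215). Testing λ = 5:
  p(5) = 125 - 475 + 565 - 215 = 0  ✓
  Dividing out (λ - 5): p(λ) = (λ - 5)(λ² - 14λ + 43).
Step 3 — remaining eigenvalues from the quadratic λ² - 14λ + 43 = 0:
  Δ = 14² - 4·43 = 196 - 172 = 24,  λ = (14 ± √24)/2 = (14 ± 4.899)/2 ≈ 9.4495 or 4.5505.
  Sorted: λ_1 = 9.4495,  λ_2 = 5,  λ_3 = 4.5505  (check: sum = 19 = tr ✓).

Step 4 — unit eigenvector for λ_1 ≈ 9.4495: v spans the null space of (Sigma - λ_1 I), whose rows are
  r_1 = (-2.4495, -1, 2),  r_2 = (-1, -4.4495, -1),  r_3 = (2, -1, -2.4495).
  v is orthogonal to every row, so take v ∝ r_1 × r_2 = ((-1)·(-1) - (2)·(-4.4495), (2)·(-1) - (-2.4495)·(-1), (-2.4495)·(-4.4495) - (-1)·(-1)) ≈ (9.899, -4.4495, 9.899).
  Let u = (9.899, -4.4495, 9.899).
  ||u|| = √((9.899)² + (-4.4495)² + (9.899)²) = √(215.7775) ≈ 14.6894,  v_1 = u/||u|| ≈ (0.6739, -0.3029, 0.6739) (||v_1|| = 1).

λ_1 = 9.4495,  λ_2 = 5,  λ_3 = 4.5505;  v_1 ≈ (0.6739, -0.3029, 0.6739)


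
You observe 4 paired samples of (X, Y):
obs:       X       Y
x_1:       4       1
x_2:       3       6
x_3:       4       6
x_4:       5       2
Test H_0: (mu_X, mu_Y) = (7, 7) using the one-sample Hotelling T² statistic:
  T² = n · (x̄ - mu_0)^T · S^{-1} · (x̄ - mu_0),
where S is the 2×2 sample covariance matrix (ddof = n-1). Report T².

Step 1 — sample mean vector:
  mean(X) = (4 + 3 + 4 + 5) / 4 = 16/4 = 4
  mean(Y) = (1 + 6 + 6 + 2) / 4 = 15/4 = 3.75
  x̄ = (4, 3.75),  deviation x̄ - mu_0 = (4, 3.75) - (7, 7) = (-3, -3.25).

Step 2 — sample covariance matrix, S[i,j] = (1/(n-1)) · Σ_k (x_{k,i} - mean_i) · (x_{k,j} - mean_j), divisor n-1 = 3:
  S[X,X] = ((0)·(0) + (-1)·(-1) + (0)·(0) + (1)·(1)) / 3 = 2/3 = 0.6667
  S[X,Y] = ((0)·(-2.75) + (-1)·(2.25) + (0)·(2.25) + (1)·(-1.75)) / 3 = -4/3 = -1.3333
  S[Y,Y] = ((-2.75)·(-2.75) + (2.25)·(2.25) + (2.25)·(2.25) + (-1.75)·(-1.75)) / 3 = 20.75/3 = 6.9167
  S = [[0.6667, -1.3333],
 [-1.3333, 6.9167]].

Step 3 — invert S. det(S) = 0.6667·6.9167 - (-1.3333)² = 2.8333.
  S^{-1} = (1/det) · [[d, -b], [-b, a]] = [[2.4412, 0.4706],
 [0.4706, 0.2353]].

Step 4 — quadratic form (x̄ - mu_0)^T · S^{-1} · (x̄ - mu_0):
  S^{-1} · (x̄ - mu_0) = (-8.8529, -2.1765),
  (x̄ - mu_0)^T · [...] = (-3)·(-8.8529) + (-3.25)·(-2.1765) = 33.6324.

Step 5 — scale by n: T² = 4 · 33.6324 = 134.5294.

T² ≈ 134.5294


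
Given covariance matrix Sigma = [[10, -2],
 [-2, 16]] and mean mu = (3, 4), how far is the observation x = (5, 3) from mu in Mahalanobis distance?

Step 1 — centre the observation: (x - mu) = (2, -1).

Step 2 — invert Sigma. det(Sigma) = 10·16 - (-2)² = 156.
  Sigma^{-1} = (1/det) · [[d, -b], [-b, a]] = [[0.1026, 0.0128],
 [0.0128, 0.0641]].

Step 3 — form the quadratic (x - mu)^T · Sigma^{-1} · (x - mu):
  Sigma^{-1} · (x - mu) = (0.1923, -0.0385).
  (x - mu)^T · [Sigma^{-1} · (x - mu)] = (2)·(0.1923) + (-1)·(-0.0385) = 0.4231.

Step 4 — take square root: d = √(0.4231) ≈ 0.6504.

d(x, mu) = √(0.4231) ≈ 0.6504


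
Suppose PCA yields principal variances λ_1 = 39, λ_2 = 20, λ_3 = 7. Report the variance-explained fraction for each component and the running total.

Step 1 — total variance = trace(Sigma) = Σ λ_i = 39 + 20 + 7 = 66.

Step 2 — fraction explained by component i = λ_i / Σ λ:
  PC1: 39/66 = 0.5909
  PC2: 20/66 = 0.303
  PC3: 7/66 = 0.1061

Step 3 — cumulative fraction after k components = (λ_1 + ... + λ_k) / Σ λ:
  k = 1: 39/66 = 0.5909
  k = 2: (39 + 20)/66 = 59/66 = 0.8939
  k = 3: (39 + 20 + 7)/66 = 66/66 = 1

Summary (fraction, with percent):

explained: PC1 0.5909 (59.09%), PC2 0.303 (30.3%), PC3 0.1061 (10.61%);  cumulative: 0.5909, 0.8939, 1


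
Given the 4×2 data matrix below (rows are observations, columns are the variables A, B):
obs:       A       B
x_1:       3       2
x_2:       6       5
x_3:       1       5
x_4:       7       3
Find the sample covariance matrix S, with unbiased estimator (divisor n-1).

Step 1 — column means:
  mean(A) = (3 + 6 + 1 + 7) / 4 = 17/4 = 4.25
  mean(B) = (2 + 5 + 5 + 3) / 4 = 15/4 = 3.75

Step 2 — sample covariance S[i,j] = (1/(n-1)) · Σ_k (x_{k,i} - mean_i) · (x_{k,j} - mean_j), with n-1 = 3.
  S[A,A] = ((-1.25)·(-1.25) + (1.75)·(1.75) + (-3.25)·(-3.25) + (2.75)·(2.75)) / 3 = 22.75/3 = 7.5833
  S[A,B] = ((-1.25)·(-1.75) + (1.75)·(1.25) + (-3.25)·(1.25) + (2.75)·(-0.75)) / 3 = -1.75/3 = -0.5833
  S[B,B] = ((-1.75)·(-1.75) + (1.25)·(1.25) + (1.25)·(1.25) + (-0.75)·(-0.75)) / 3 = 6.75/3 = 2.25

S is symmetric (S[j,i] = S[i,j]). Assembling:

S = [[7.5833, -0.5833],
 [-0.5833, 2.25]]


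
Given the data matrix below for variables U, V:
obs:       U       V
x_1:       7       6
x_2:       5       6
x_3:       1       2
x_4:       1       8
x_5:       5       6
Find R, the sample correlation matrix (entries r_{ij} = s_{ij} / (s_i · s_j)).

Step 1 — column means:
  mean(U) = (7 + 5 + 1 + 1 + 5) / 5 = 19/5 = 3.8
  mean(V) = (6 + 6 + 2 + 8 + 6) / 5 = 28/5 = 5.6

Step 2 — sample variances and covariances s[i,j] = (1/(n-1)) · Σ_k (x_{k,i} - mean_i) · (x_{k,j} - mean_j), with n-1 = 4:
  s[U,U] = ((3.2)·(3.2) + (1.2)·(1.2) + (-2.8)·(-2.8) + (-2.8)·(-2.8) + (1.2)·(1.2)) / 4 = 28.8/4 = 7.2
  s[U,V] = ((3.2)·(0.4) + (1.2)·(0.4) + (-2.8)·(-3.6) + (-2.8)·(2.4) + (1.2)·(0.4)) / 4 = 5.6/4 = 1.4
  s[V,V] = ((0.4)·(0.4) + (0.4)·(0.4) + (-3.6)·(-3.6) + (2.4)·(2.4) + (0.4)·(0.4)) / 4 = 19.2/4 = 4.8
  Sample standard deviations s_i = √(s[i,i]):
  s(U) = √(7.2) = 2.6833
  s(V) = √(4.8) = 2.1909

Step 3 — r_{ij} = s_{ij} / (s_i · s_j):
  r[U,U] = 1 (diagonal).
  r[U,V] = 1.4 / (2.6833 · 2.1909) = 1.4 / 5.8788 = 0.2381
  r[V,V] = 1 (diagonal).

R is symmetric with unit diagonal. Assembling:

R = [[1, 0.2381],
 [0.2381, 1]]


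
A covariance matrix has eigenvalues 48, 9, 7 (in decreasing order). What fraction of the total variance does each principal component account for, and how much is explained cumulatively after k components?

Step 1 — total variance = trace(Sigma) = Σ λ_i = 48 + 9 + 7 = 64.

Step 2 — fraction explained by component i = λ_i / Σ λ:
  PC1: 48/64 = 0.75
  PC2: 9/64 = 0.1406
  PC3: 7/64 = 0.1094

Step 3 — cumulative fraction after k components = (λ_1 + ... + λ_k) / Σ λ:
  k = 1: 48/64 = 0.75
  k = 2: (48 + 9)/64 = 57/64 = 0.8906
  k = 3: (48 + 9 + 7)/64 = 64/64 = 1

Summary (fraction, with percent):

explained: PC1 0.75 (75%), PC2 0.1406 (14.06%), PC3 0.1094 (10.94%);  cumulative: 0.75, 0.8906, 1


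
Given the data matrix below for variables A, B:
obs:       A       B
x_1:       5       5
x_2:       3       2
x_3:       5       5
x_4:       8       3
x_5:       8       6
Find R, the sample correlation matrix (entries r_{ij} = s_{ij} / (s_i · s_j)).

Step 1 — column means:
  mean(A) = (5 + 3 + 5 + 8 + 8) / 5 = 29/5 = 5.8
  mean(B) = (5 + 2 + 5 + 3 + 6) / 5 = 21/5 = 4.2

Step 2 — sample variances and covariances s[i,j] = (1/(n-1)) · Σ_k (x_{k,i} - mean_i) · (x_{k,j} - mean_j), with n-1 = 4:
  s[A,A] = ((-0.8)·(-0.8) + (-2.8)·(-2.8) + (-0.8)·(-0.8) + (2.2)·(2.2) + (2.2)·(2.2)) / 4 = 18.8/4 = 4.7
  s[A,B] = ((-0.8)·(0.8) + (-2.8)·(-2.2) + (-0.8)·(0.8) + (2.2)·(-1.2) + (2.2)·(1.8)) / 4 = 6.2/4 = 1.55
  s[B,B] = ((0.8)·(0.8) + (-2.2)·(-2.2) + (0.8)·(0.8) + (-1.2)·(-1.2) + (1.8)·(1.8)) / 4 = 10.8/4 = 2.7
  Sample standard deviations s_i = √(s[i,i]):
  s(A) = √(4.7) = 2.1679
  s(B) = √(2.7) = 1.6432

Step 3 — r_{ij} = s_{ij} / (s_i · s_j):
  r[A,A] = 1 (diagonal).
  r[A,B] = 1.55 / (2.1679 · 1.6432) = 1.55 / 3.5623 = 0.4351
  r[B,B] = 1 (diagonal).

R is symmetric with unit diagonal. Assembling:

R = [[1, 0.4351],
 [0.4351, 1]]


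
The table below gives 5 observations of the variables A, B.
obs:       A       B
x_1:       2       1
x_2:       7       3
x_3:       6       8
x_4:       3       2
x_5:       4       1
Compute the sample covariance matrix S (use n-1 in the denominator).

Step 1 — column means:
  mean(A) = (2 + 7 + 6 + 3 + 4) / 5 = 22/5 = 4.4
  mean(B) = (1 + 3 + 8 + 2 + 1) / 5 = 15/5 = 3

Step 2 — sample covariance S[i,j] = (1/(n-1)) · Σ_k (x_{k,i} - mean_i) · (x_{k,j} - mean_j), with n-1 = 4.
  S[A,A] = ((-2.4)·(-2.4) + (2.6)·(2.6) + (1.6)·(1.6) + (-1.4)·(-1.4) + (-0.4)·(-0.4)) / 4 = 17.2/4 = 4.3
  S[A,B] = ((-2.4)·(-2) + (2.6)·(0) + (1.6)·(5) + (-1.4)·(-1) + (-0.4)·(-2)) / 4 = 15/4 = 3.75
  S[B,B] = ((-2)·(-2) + (0)·(0) + (5)·(5) + (-1)·(-1) + (-2)·(-2)) / 4 = 34/4 = 8.5

S is symmetric (S[j,i] = S[i,j]). Assembling:

S = [[4.3, 3.75],
 [3.75, 8.5]]


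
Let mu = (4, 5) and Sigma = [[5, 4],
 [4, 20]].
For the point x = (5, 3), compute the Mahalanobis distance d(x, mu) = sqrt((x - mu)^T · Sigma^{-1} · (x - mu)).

Step 1 — centre the observation: (x - mu) = (1, -2).

Step 2 — invert Sigma. det(Sigma) = 5·20 - (4)² = 84.
  Sigma^{-1} = (1/det) · [[d, -b], [-b, a]] = [[0.2381, -0.0476],
 [-0.0476, 0.0595]].

Step 3 — form the quadratic (x - mu)^T · Sigma^{-1} · (x - mu):
  Sigma^{-1} · (x - mu) = (0.3333, -0.1667).
  (x - mu)^T · [Sigma^{-1} · (x - mu)] = (1)·(0.3333) + (-2)·(-0.1667) = 0.6667.

Step 4 — take square root: d = √(0.6667) ≈ 0.8165.

d(x, mu) = √(0.6667) ≈ 0.8165


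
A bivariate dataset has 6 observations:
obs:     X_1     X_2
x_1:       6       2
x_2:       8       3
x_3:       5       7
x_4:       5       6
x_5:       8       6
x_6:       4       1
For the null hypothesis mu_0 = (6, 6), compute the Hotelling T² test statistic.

Step 1 — sample mean vector:
  mean(X_1) = (6 + 8 + 5 + 5 + 8 + 4) / 6 = 36/6 = 6
  mean(X_2) = (2 + 3 + 7 + 6 + 6 + 1) / 6 = 25/6 = 4.1667
  x̄ = (6, 4.1667),  deviation x̄ - mu_0 = (6, 4.1667) - (6, 6) = (0, -1.8333).

Step 2 — sample covariance matrix, S[i,j] = (1/(n-1)) · Σ_k (x_{k,i} - mean_i) · (x_{k,j} - mean_j), divisor n-1 = 5:
  S[X_1,X_1] = ((0)·(0) + (2)·(2) + (-1)·(-1) + (-1)·(-1) + (2)·(2) + (-2)·(-2)) / 5 = 14/5 = 2.8
  S[X_1,X_2] = ((0)·(-2.1667) + (2)·(-1.1667) + (-1)·(2.8333) + (-1)·(1.8333) + (2)·(1.8333) + (-2)·(-3.1667)) / 5 = 3/5 = 0.6
  S[X_2,X_2] = ((-2.1667)·(-2.1667) + (-1.1667)·(-1.1667) + (2.8333)·(2.8333) + (1.8333)·(1.8333) + (1.8333)·(1.8333) + (-3.1667)·(-3.1667)) / 5 = 30.8333/5 = 6.1667
  S = [[2.8, 0.6],
 [0.6, 6.1667]].

Step 3 — invert S. det(S) = 2.8·6.1667 - (0.6)² = 16.9067.
  S^{-1} = (1/det) · [[d, -b], [-b, a]] = [[0.3647, -0.0355],
 [-0.0355, 0.1656]].

Step 4 — quadratic form (x̄ - mu_0)^T · S^{-1} · (x̄ - mu_0):
  S^{-1} · (x̄ - mu_0) = (0.0651, -0.3036),
  (x̄ - mu_0)^T · [...] = (0)·(0.0651) + (-1.8333)·(-0.3036) = 0.5567.

Step 5 — scale by n: T² = 6 · 0.5567 = 3.3399.

T² ≈ 3.3399


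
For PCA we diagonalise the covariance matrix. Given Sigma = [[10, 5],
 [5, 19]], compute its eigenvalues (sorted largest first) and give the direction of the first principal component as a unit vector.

Step 1 — characteristic polynomial of 2×2 Sigma:
  det(Sigma - λI) = λ² - trace · λ + det = 0.
  trace = 10 + 19 = 29, det = 10·19 - (5)² = 165.
Step 2 — discriminant:
  Δ = trace² - 4·det = 841 - 660 = 181.
Step 3 — eigenvalues:
  λ = (trace ± √Δ)/2 = (29 ± 13.4536)/2,
  λ_1 = 21.2268,  λ_2 = 7.7732.

Step 4 — unit eigenvector for λ_1: solve (Sigma - λ_1 I)v = 0. First row:
  (10 - 21.2268)·v_x + (5)·v_y = 0, i.e. (-11.2268)·v_x + (5)·v_y = 0,
  so v ∝ (b, λ_1 - a) = (5, 11.2268) = u.
  ||u|| = √((5)² + (11.2268)²) = √(151.0413) ≈ 12.2899,
  v_1 = u/||u|| ≈ (0.4068, 0.9135) (||v_1|| = 1).

λ_1 = 21.2268,  λ_2 = 7.7732;  v_1 ≈ (0.4068, 0.9135)


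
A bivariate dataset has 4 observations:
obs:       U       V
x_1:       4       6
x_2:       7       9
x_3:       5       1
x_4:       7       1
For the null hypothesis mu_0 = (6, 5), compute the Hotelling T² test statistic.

Step 1 — sample mean vector:
  mean(U) = (4 + 7 + 5 + 7) / 4 = 23/4 = 5.75
  mean(V) = (6 + 9 + 1 + 1) / 4 = 17/4 = 4.25
  x̄ = (5.75, 4.25),  deviation x̄ - mu_0 = (5.75, 4.25) - (6, 5) = (-0.25, -0.75).

Step 2 — sample covariance matrix, S[i,j] = (1/(n-1)) · Σ_k (x_{k,i} - mean_i) · (x_{k,j} - mean_j), divisor n-1 = 3:
  S[U,U] = ((-1.75)·(-1.75) + (1.25)·(1.25) + (-0.75)·(-0.75) + (1.25)·(1.25)) / 3 = 6.75/3 = 2.25
  S[U,V] = ((-1.75)·(1.75) + (1.25)·(4.75) + (-0.75)·(-3.25) + (1.25)·(-3.25)) / 3 = 1.25/3 = 0.4167
  S[V,V] = ((1.75)·(1.75) + (4.75)·(4.75) + (-3.25)·(-3.25) + (-3.25)·(-3.25)) / 3 = 46.75/3 = 15.5833
  S = [[2.25, 0.4167],
 [0.4167, 15.5833]].

Step 3 — invert S. det(S) = 2.25·15.5833 - (0.4167)² = 34.8889.
  S^{-1} = (1/det) · [[d, -b], [-b, a]] = [[0.4467, -0.0119],
 [-0.0119, 0.0645]].

Step 4 — quadratic form (x̄ - mu_0)^T · S^{-1} · (x̄ - mu_0):
  S^{-1} · (x̄ - mu_0) = (-0.1027, -0.0454),
  (x̄ - mu_0)^T · [...] = (-0.25)·(-0.1027) + (-0.75)·(-0.0454) = 0.0597.

Step 5 — scale by n: T² = 4 · 0.0597 = 0.2389.

T² ≈ 0.2389


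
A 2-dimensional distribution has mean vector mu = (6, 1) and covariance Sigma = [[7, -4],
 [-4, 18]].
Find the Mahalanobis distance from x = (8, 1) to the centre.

Step 1 — centre the observation: (x - mu) = (2, 0).

Step 2 — invert Sigma. det(Sigma) = 7·18 - (-4)² = 110.
  Sigma^{-1} = (1/det) · [[d, -b], [-b, a]] = [[0.1636, 0.0364],
 [0.0364, 0.0636]].

Step 3 — form the quadratic (x - mu)^T · Sigma^{-1} · (x - mu):
  Sigma^{-1} · (x - mu) = (0.3273, 0.0727).
  (x - mu)^T · [Sigma^{-1} · (x - mu)] = (2)·(0.3273) + (0)·(0.0727) = 0.6545.

Step 4 — take square root: d = √(0.6545) ≈ 0.809.

d(x, mu) = √(0.6545) ≈ 0.809


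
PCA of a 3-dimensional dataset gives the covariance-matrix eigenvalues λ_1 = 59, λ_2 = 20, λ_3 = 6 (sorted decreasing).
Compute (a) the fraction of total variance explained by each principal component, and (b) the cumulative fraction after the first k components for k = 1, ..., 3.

Step 1 — total variance = trace(Sigma) = Σ λ_i = 59 + 20 + 6 = 85.

Step 2 — fraction explained by component i = λ_i / Σ λ:
  PC1: 59/85 = 0.6941
  PC2: 20/85 = 0.2353
  PC3: 6/85 = 0.0706

Step 3 — cumulative fraction after k components = (λ_1 + ... + λ_k) / Σ λ:
  k = 1: 59/85 = 0.6941
  k = 2: (59 + 20)/85 = 79/85 = 0.9294
  k = 3: (59 + 20 + 6)/85 = 85/85 = 1

Summary (fraction, with percent):

explained: PC1 0.6941 (69.41%), PC2 0.2353 (23.53%), PC3 0.0706 (7.06%);  cumulative: 0.6941, 0.9294, 1


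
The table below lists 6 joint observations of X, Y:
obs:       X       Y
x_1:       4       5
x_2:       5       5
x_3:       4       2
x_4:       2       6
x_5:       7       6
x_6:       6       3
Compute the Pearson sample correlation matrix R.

Step 1 — column means:
  mean(X) = (4 + 5 + 4 + 2 + 7 + 6) / 6 = 28/6 = 4.6667
  mean(Y) = (5 + 5 + 2 + 6 + 6 + 3) / 6 = 27/6 = 4.5

Step 2 — sample variances and covariances s[i,j] = (1/(n-1)) · Σ_k (x_{k,i} - mean_i) · (x_{k,j} - mean_j), with n-1 = 5:
  s[X,X] = ((-0.6667)·(-0.6667) + (0.3333)·(0.3333) + (-0.6667)·(-0.6667) + (-2.6667)·(-2.6667) + (2.3333)·(2.3333) + (1.3333)·(1.3333)) / 5 = 15.3333/5 = 3.0667
  s[X,Y] = ((-0.6667)·(0.5) + (0.3333)·(0.5) + (-0.6667)·(-2.5) + (-2.6667)·(1.5) + (2.3333)·(1.5) + (1.3333)·(-1.5)) / 5 = -1/5 = -0.2
  s[Y,Y] = ((0.5)·(0.5) + (0.5)·(0.5) + (-2.5)·(-2.5) + (1.5)·(1.5) + (1.5)·(1.5) + (-1.5)·(-1.5)) / 5 = 13.5/5 = 2.7
  Sample standard deviations s_i = √(s[i,i]):
  s(X) = √(3.0667) = 1.7512
  s(Y) = √(2.7) = 1.6432

Step 3 — r_{ij} = s_{ij} / (s_i · s_j):
  r[X,X] = 1 (diagonal).
  r[X,Y] = -0.2 / (1.7512 · 1.6432) = -0.2 / 2.8775 = -0.0695
  r[Y,Y] = 1 (diagonal).

R is symmetric with unit diagonal. Assembling:

R = [[1, -0.0695],
 [-0.0695, 1]]


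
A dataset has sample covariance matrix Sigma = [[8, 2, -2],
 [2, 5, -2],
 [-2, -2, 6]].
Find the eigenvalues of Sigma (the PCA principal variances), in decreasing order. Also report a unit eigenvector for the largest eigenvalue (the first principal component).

Step 1 — characteristic polynomial p(λ) = det(λI - Sigma) = λ³ - tr·λ² + c_1·λ - det, where tr = trace, c_1 = sum of the principal 2×2 minors, det = det(Sigma):
  tr = 8 + 5 + 6 = 19,
  c_1 = (8·5 - (2)²) + (8·6 - (-2)²) + (5·6 - (-2)²) = 36 + 44 + 26 = 106,
  det = 8·(5·6 - (-2)²) - (2)·((2)·6 - (-2)·(-2)) + (-2)·((2)·(-2) - 5·(-2)) = 8·(26) - (2)·(8) + (-2)·(6) = 180.
  So p(λ) = λ³ - 19λ² + 106λ - 180.
Step 2 — look for an integer root (rational root theorem: any rational root is an integer divisor of 180). Testing λ = 5:
  p(5) = 125 - 475 + 530 - 180 = 0  ✓
  Dividing out (λ - 5): p(λ) = (λ - 5)(λ² - 14λ + 36).
Step 3 — remaining eigenvalues from the quadratic λ² - 14λ + 36 = 0:
  Δ = 14² - 4·36 = 196 - 144 = 52,  λ = (14 ± √52)/2 = (14 ± 7.2111)/2 ≈ 10.6056 or 3.3944.
  Sorted: λ_1 = 10.6056,  λ_2 = 5,  λ_3 = 3.3944  (check: sum = 19 = tr ✓).

Step 4 — unit eigenvector for λ_1 ≈ 10.6056: v spans the null space of (Sigma - λ_1 I), whose rows are
  r_1 = (-2.6056, 2, -2),  r_2 = (2, -5.6056, -2),  r_3 = (-2, -2, -4.6056).
  v is orthogonal to every row, so take v ∝ r_1 × r_2 = ((2)·(-2) - (-2)·(-5.6056), (-2)·(2) - (-2.6056)·(-2), (-2.6056)·(-5.6056) - (2)·(2)) ≈ (-15.2111, -9.2111, 10.6056).
  Rescale (multiply by -1 so the first nonzero entry is positive): u = (15.2111, 9.2111, -10.6056).
  ||u|| = √((15.2111)² + (9.2111)² + (-10.6056)²) = √(428.6998) ≈ 20.7051,  v_1 = u/||u|| ≈ (0.7347, 0.4449, -0.5122) (||v_1|| = 1).

λ_1 = 10.6056,  λ_2 = 5,  λ_3 = 3.3944;  v_1 ≈ (0.7347, 0.4449, -0.5122)


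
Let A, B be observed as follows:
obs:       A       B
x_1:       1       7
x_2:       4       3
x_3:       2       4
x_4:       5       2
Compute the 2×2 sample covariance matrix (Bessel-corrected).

Step 1 — column means:
  mean(A) = (1 + 4 + 2 + 5) / 4 = 12/4 = 3
  mean(B) = (7 + 3 + 4 + 2) / 4 = 16/4 = 4

Step 2 — sample covariance S[i,j] = (1/(n-1)) · Σ_k (x_{k,i} - mean_i) · (x_{k,j} - mean_j), with n-1 = 3.
  S[A,A] = ((-2)·(-2) + (1)·(1) + (-1)·(-1) + (2)·(2)) / 3 = 10/3 = 3.3333
  S[A,B] = ((-2)·(3) + (1)·(-1) + (-1)·(0) + (2)·(-2)) / 3 = -11/3 = -3.6667
  S[B,B] = ((3)·(3) + (-1)·(-1) + (0)·(0) + (-2)·(-2)) / 3 = 14/3 = 4.6667

S is symmetric (S[j,i] = S[i,j]). Assembling:

S = [[3.3333, -3.6667],
 [-3.6667, 4.6667]]


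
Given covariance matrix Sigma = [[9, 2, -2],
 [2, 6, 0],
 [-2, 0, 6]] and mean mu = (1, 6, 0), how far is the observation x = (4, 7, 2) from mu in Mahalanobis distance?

Step 1 — centre the observation: (x - mu) = (3, 1, 2).

Step 2 — invert Sigma (cofactor / det for 3×3, or solve directly):
  Sigma^{-1} = [[0.1304, -0.0435, 0.0435],
 [-0.0435, 0.1812, -0.0145],
 [0.0435, -0.0145, 0.1812]].

Step 3 — form the quadratic (x - mu)^T · Sigma^{-1} · (x - mu):
  Sigma^{-1} · (x - mu) = (0.4348, 0.0217, 0.4783).
  (x - mu)^T · [Sigma^{-1} · (x - mu)] = (3)·(0.4348) + (1)·(0.0217) + (2)·(0.4783) = 2.2826.

Step 4 — take square root: d = √(2.2826) ≈ 1.5108.

d(x, mu) = √(2.2826) ≈ 1.5108


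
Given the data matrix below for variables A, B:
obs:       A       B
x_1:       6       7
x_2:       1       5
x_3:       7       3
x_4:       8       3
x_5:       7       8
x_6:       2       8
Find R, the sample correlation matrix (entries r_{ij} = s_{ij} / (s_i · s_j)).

Step 1 — column means:
  mean(A) = (6 + 1 + 7 + 8 + 7 + 2) / 6 = 31/6 = 5.1667
  mean(B) = (7 + 5 + 3 + 3 + 8 + 8) / 6 = 34/6 = 5.6667

Step 2 — sample variances and covariances s[i,j] = (1/(n-1)) · Σ_k (x_{k,i} - mean_i) · (x_{k,j} - mean_j), with n-1 = 5:
  s[A,A] = ((0.8333)·(0.8333) + (-4.1667)·(-4.1667) + (1.8333)·(1.8333) + (2.8333)·(2.8333) + (1.8333)·(1.8333) + (-3.1667)·(-3.1667)) / 5 = 42.8333/5 = 8.5667
  s[A,B] = ((0.8333)·(1.3333) + (-4.1667)·(-0.6667) + (1.8333)·(-2.6667) + (2.8333)·(-2.6667) + (1.8333)·(2.3333) + (-3.1667)·(2.3333)) / 5 = -11.6667/5 = -2.3333
  s[B,B] = ((1.3333)·(1.3333) + (-0.6667)·(-0.6667) + (-2.6667)·(-2.6667) + (-2.6667)·(-2.6667) + (2.3333)·(2.3333) + (2.3333)·(2.3333)) / 5 = 27.3333/5 = 5.4667
  Sample standard deviations s_i = √(s[i,i]):
  s(A) = √(8.5667) = 2.9269
  s(B) = √(5.4667) = 2.3381

Step 3 — r_{ij} = s_{ij} / (s_i · s_j):
  r[A,A] = 1 (diagonal).
  r[A,B] = -2.3333 / (2.9269 · 2.3381) = -2.3333 / 6.8433 = -0.341
  r[B,B] = 1 (diagonal).

R is symmetric with unit diagonal. Assembling:

R = [[1, -0.341],
 [-0.341, 1]]


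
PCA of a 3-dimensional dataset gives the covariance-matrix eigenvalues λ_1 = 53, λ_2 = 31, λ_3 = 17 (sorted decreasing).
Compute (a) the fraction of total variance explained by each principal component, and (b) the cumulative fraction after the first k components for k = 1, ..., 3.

Step 1 — total variance = trace(Sigma) = Σ λ_i = 53 + 31 + 17 = 101.

Step 2 — fraction explained by component i = λ_i / Σ λ:
  PC1: 53/101 = 0.5248
  PC2: 31/101 = 0.3069
  PC3: 17/101 = 0.1683

Step 3 — cumulative fraction after k components = (λ_1 + ... + λ_k) / Σ λ:
  k = 1: 53/101 = 0.5248
  k = 2: (53 + 31)/101 = 84/101 = 0.8317
  k = 3: (53 + 31 + 17)/101 = 101/101 = 1

Summary (fraction, with percent):

explained: PC1 0.5248 (52.48%), PC2 0.3069 (30.69%), PC3 0.1683 (16.83%);  cumulative: 0.5248, 0.8317, 1


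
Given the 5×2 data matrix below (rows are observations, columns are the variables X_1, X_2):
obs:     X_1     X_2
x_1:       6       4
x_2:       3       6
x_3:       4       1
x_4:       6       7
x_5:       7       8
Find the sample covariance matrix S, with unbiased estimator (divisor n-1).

Step 1 — column means:
  mean(X_1) = (6 + 3 + 4 + 6 + 7) / 5 = 26/5 = 5.2
  mean(X_2) = (4 + 6 + 1 + 7 + 8) / 5 = 26/5 = 5.2

Step 2 — sample covariance S[i,j] = (1/(n-1)) · Σ_k (x_{k,i} - mean_i) · (x_{k,j} - mean_j), with n-1 = 4.
  S[X_1,X_1] = ((0.8)·(0.8) + (-2.2)·(-2.2) + (-1.2)·(-1.2) + (0.8)·(0.8) + (1.8)·(1.8)) / 4 = 10.8/4 = 2.7
  S[X_1,X_2] = ((0.8)·(-1.2) + (-2.2)·(0.8) + (-1.2)·(-4.2) + (0.8)·(1.8) + (1.8)·(2.8)) / 4 = 8.8/4 = 2.2
  S[X_2,X_2] = ((-1.2)·(-1.2) + (0.8)·(0.8) + (-4.2)·(-4.2) + (1.8)·(1.8) + (2.8)·(2.8)) / 4 = 30.8/4 = 7.7

S is symmetric (S[j,i] = S[i,j]). Assembling:

S = [[2.7, 2.2],
 [2.2, 7.7]]


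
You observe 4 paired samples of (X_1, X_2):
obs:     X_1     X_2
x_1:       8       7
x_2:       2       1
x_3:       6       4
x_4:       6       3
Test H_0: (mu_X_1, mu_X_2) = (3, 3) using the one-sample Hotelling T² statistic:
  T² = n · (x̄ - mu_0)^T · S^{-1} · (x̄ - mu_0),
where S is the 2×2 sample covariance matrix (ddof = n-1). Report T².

Step 1 — sample mean vector:
  mean(X_1) = (8 + 2 + 6 + 6) / 4 = 22/4 = 5.5
  mean(X_2) = (7 + 1 + 4 + 3) / 4 = 15/4 = 3.75
  x̄ = (5.5, 3.75),  deviation x̄ - mu_0 = (5.5, 3.75) - (3, 3) = (2.5, 0.75).

Step 2 — sample covariance matrix, S[i,j] = (1/(n-1)) · Σ_k (x_{k,i} - mean_i) · (x_{k,j} - mean_j), divisor n-1 = 3:
  S[X_1,X_1] = ((2.5)·(2.5) + (-3.5)·(-3.5) + (0.5)·(0.5) + (0.5)·(0.5)) / 3 = 19/3 = 6.3333
  S[X_1,X_2] = ((2.5)·(3.25) + (-3.5)·(-2.75) + (0.5)·(0.25) + (0.5)·(-0.75)) / 3 = 17.5/3 = 5.8333
  S[X_2,X_2] = ((3.25)·(3.25) + (-2.75)·(-2.75) + (0.25)·(0.25) + (-0.75)·(-0.75)) / 3 = 18.75/3 = 6.25
  S = [[6.3333, 5.8333],
 [5.8333, 6.25]].

Step 3 — invert S. det(S) = 6.3333·6.25 - (5.8333)² = 5.5556.
  S^{-1} = (1/det) · [[d, -b], [-b, a]] = [[1.125, -1.05],
 [-1.05, 1.14]].

Step 4 — quadratic form (x̄ - mu_0)^T · S^{-1} · (x̄ - mu_0):
  S^{-1} · (x̄ - mu_0) = (2.025, -1.77),
  (x̄ - mu_0)^T · [...] = (2.5)·(2.025) + (0.75)·(-1.77) = 3.735.

Step 5 — scale by n: T² = 4 · 3.735 = 14.94.

T² ≈ 14.94


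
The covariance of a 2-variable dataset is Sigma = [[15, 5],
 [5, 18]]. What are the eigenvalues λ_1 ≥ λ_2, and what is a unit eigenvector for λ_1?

Step 1 — characteristic polynomial of 2×2 Sigma:
  det(Sigma - λI) = λ² - trace · λ + det = 0.
  trace = 15 + 18 = 33, det = 15·18 - (5)² = 245.
Step 2 — discriminant:
  Δ = trace² - 4·det = 1089 - 980 = 109.
Step 3 — eigenvalues:
  λ = (trace ± √Δ)/2 = (33 ± 10.4403)/2,
  λ_1 = 21.7202,  λ_2 = 11.2798.

Step 4 — unit eigenvector for λ_1: solve (Sigma - λ_1 I)v = 0. First row:
  (15 - 21.7202)·v_x + (5)·v_y = 0, i.e. (-6.7202)·v_x + (5)·v_y = 0,
  so v ∝ (b, λ_1 - a) = (5, 6.7202) = u.
  ||u|| = √((5)² + (6.7202)²) = √(70.1605) ≈ 8.3762,
  v_1 = u/||u|| ≈ (0.5969, 0.8023) (||v_1|| = 1).

λ_1 = 21.7202,  λ_2 = 11.2798;  v_1 ≈ (0.5969, 0.8023)


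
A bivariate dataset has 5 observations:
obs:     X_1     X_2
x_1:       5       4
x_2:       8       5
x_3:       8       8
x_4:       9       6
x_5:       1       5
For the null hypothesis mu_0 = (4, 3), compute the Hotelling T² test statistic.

Step 1 — sample mean vector:
  mean(X_1) = (5 + 8 + 8 + 9 + 1) / 5 = 31/5 = 6.2
  mean(X_2) = (4 + 5 + 8 + 6 + 5) / 5 = 28/5 = 5.6
  x̄ = (6.2, 5.6),  deviation x̄ - mu_0 = (6.2, 5.6) - (4, 3) = (2.2, 2.6).

Step 2 — sample covariance matrix, S[i,j] = (1/(n-1)) · Σ_k (x_{k,i} - mean_i) · (x_{k,j} - mean_j), divisor n-1 = 4:
  S[X_1,X_1] = ((-1.2)·(-1.2) + (1.8)·(1.8) + (1.8)·(1.8) + (2.8)·(2.8) + (-5.2)·(-5.2)) / 4 = 42.8/4 = 10.7
  S[X_1,X_2] = ((-1.2)·(-1.6) + (1.8)·(-0.6) + (1.8)·(2.4) + (2.8)·(0.4) + (-5.2)·(-0.6)) / 4 = 9.4/4 = 2.35
  S[X_2,X_2] = ((-1.6)·(-1.6) + (-0.6)·(-0.6) + (2.4)·(2.4) + (0.4)·(0.4) + (-0.6)·(-0.6)) / 4 = 9.2/4 = 2.3
  S = [[10.7, 2.35],
 [2.35, 2.3]].

Step 3 — invert S. det(S) = 10.7·2.3 - (2.35)² = 19.0875.
  S^{-1} = (1/det) · [[d, -b], [-b, a]] = [[0.1205, -0.1231],
 [-0.1231, 0.5606]].

Step 4 — quadratic form (x̄ - mu_0)^T · S^{-1} · (x̄ - mu_0):
  S^{-1} · (x̄ - mu_0) = (-0.055, 1.1866),
  (x̄ - mu_0)^T · [...] = (2.2)·(-0.055) + (2.6)·(1.1866) = 2.9642.

Step 5 — scale by n: T² = 5 · 2.9642 = 14.8212.

T² ≈ 14.8212


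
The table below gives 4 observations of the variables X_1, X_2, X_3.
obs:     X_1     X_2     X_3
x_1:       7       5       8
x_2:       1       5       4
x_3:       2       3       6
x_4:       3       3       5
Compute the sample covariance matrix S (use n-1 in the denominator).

Step 1 — column means:
  mean(X_1) = (7 + 1 + 2 + 3) / 4 = 13/4 = 3.25
  mean(X_2) = (5 + 5 + 3 + 3) / 4 = 16/4 = 4
  mean(X_3) = (8 + 4 + 6 + 5) / 4 = 23/4 = 5.75

Step 2 — sample covariance S[i,j] = (1/(n-1)) · Σ_k (x_{k,i} - mean_i) · (x_{k,j} - mean_j), with n-1 = 3.
  S[X_1,X_1] = ((3.75)·(3.75) + (-2.25)·(-2.25) + (-1.25)·(-1.25) + (-0.25)·(-0.25)) / 3 = 20.75/3 = 6.9167
  S[X_1,X_2] = ((3.75)·(1) + (-2.25)·(1) + (-1.25)·(-1) + (-0.25)·(-1)) / 3 = 3/3 = 1
  S[X_1,X_3] = ((3.75)·(2.25) + (-2.25)·(-1.75) + (-1.25)·(0.25) + (-0.25)·(-0.75)) / 3 = 12.25/3 = 4.0833
  S[X_2,X_2] = ((1)·(1) + (1)·(1) + (-1)·(-1) + (-1)·(-1)) / 3 = 4/3 = 1.3333
  S[X_2,X_3] = ((1)·(2.25) + (1)·(-1.75) + (-1)·(0.25) + (-1)·(-0.75)) / 3 = 1/3 = 0.3333
  S[X_3,X_3] = ((2.25)·(2.25) + (-1.75)·(-1.75) + (0.25)·(0.25) + (-0.75)·(-0.75)) / 3 = 8.75/3 = 2.9167

S is symmetric (S[j,i] = S[i,j]). Assembling:

S = [[6.9167, 1, 4.0833],
 [1, 1.3333, 0.3333],
 [4.0833, 0.3333, 2.9167]]


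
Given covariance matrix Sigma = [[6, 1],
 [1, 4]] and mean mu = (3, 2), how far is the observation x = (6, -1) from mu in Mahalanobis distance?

Step 1 — centre the observation: (x - mu) = (3, -3).

Step 2 — invert Sigma. det(Sigma) = 6·4 - (1)² = 23.
  Sigma^{-1} = (1/det) · [[d, -b], [-b, a]] = [[0.1739, -0.0435],
 [-0.0435, 0.2609]].

Step 3 — form the quadratic (x - mu)^T · Sigma^{-1} · (x - mu):
  Sigma^{-1} · (x - mu) = (0.6522, -0.913).
  (x - mu)^T · [Sigma^{-1} · (x - mu)] = (3)·(0.6522) + (-3)·(-0.913) = 4.6957.

Step 4 — take square root: d = √(4.6957) ≈ 2.1669.

d(x, mu) = √(4.6957) ≈ 2.1669


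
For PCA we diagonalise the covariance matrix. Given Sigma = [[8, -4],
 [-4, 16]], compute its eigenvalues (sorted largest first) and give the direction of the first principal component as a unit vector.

Step 1 — characteristic polynomial of 2×2 Sigma:
  det(Sigma - λI) = λ² - trace · λ + det = 0.
  trace = 8 + 16 = 24, det = 8·16 - (-4)² = 112.
Step 2 — discriminant:
  Δ = trace² - 4·det = 576 - 448 = 128.
Step 3 — eigenvalues:
  λ = (trace ± √Δ)/2 = (24 ± 11.3137)/2,
  λ_1 = 17.6569,  λ_2 = 6.3431.

Step 4 — unit eigenvector for λ_1: solve (Sigma - λ_1 I)v = 0. First row:
  (8 - 17.6569)·v_x + (-4)·v_y = 0, i.e. (-9.6569)·v_x + (-4)·v_y = 0,
  so v ∝ (b, λ_1 - a) = (-4, 9.6569); multiply by -1 so the first entry is positive: u = (4, -9.6569).
  ||u|| = √((4)² + (-9.6569)²) = √(109.2548) ≈ 10.4525,
  v_1 = u/||u|| ≈ (0.3827, -0.9239) (||v_1|| = 1).

λ_1 = 17.6569,  λ_2 = 6.3431;  v_1 ≈ (0.3827, -0.9239)


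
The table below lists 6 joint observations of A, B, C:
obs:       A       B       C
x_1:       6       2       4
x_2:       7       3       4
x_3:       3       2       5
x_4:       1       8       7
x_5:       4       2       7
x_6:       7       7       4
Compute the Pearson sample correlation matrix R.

Step 1 — column means:
  mean(A) = (6 + 7 + 3 + 1 + 4 + 7) / 6 = 28/6 = 4.6667
  mean(B) = (2 + 3 + 2 + 8 + 2 + 7) / 6 = 24/6 = 4
  mean(C) = (4 + 4 + 5 + 7 + 7 + 4) / 6 = 31/6 = 5.1667

Step 2 — sample variances and covariances s[i,j] = (1/(n-1)) · Σ_k (x_{k,i} - mean_i) · (x_{k,j} - mean_j), with n-1 = 5:
  s[A,A] = ((1.3333)·(1.3333) + (2.3333)·(2.3333) + (-1.6667)·(-1.6667) + (-3.6667)·(-3.6667) + (-0.6667)·(-0.6667) + (2.3333)·(2.3333)) / 5 = 29.3333/5 = 5.8667
  s[A,B] = ((1.3333)·(-2) + (2.3333)·(-1) + (-1.6667)·(-2) + (-3.6667)·(4) + (-0.6667)·(-2) + (2.3333)·(3)) / 5 = -8/5 = -1.6
  s[A,C] = ((1.3333)·(-1.1667) + (2.3333)·(-1.1667) + (-1.6667)·(-0.1667) + (-3.6667)·(1.8333) + (-0.6667)·(1.8333) + (2.3333)·(-1.1667)) / 5 = -14.6667/5 = -2.9333
  s[B,B] = ((-2)·(-2) + (-1)·(-1) + (-2)·(-2) + (4)·(4) + (-2)·(-2) + (3)·(3)) / 5 = 38/5 = 7.6
  s[B,C] = ((-2)·(-1.1667) + (-1)·(-1.1667) + (-2)·(-0.1667) + (4)·(1.8333) + (-2)·(1.8333) + (3)·(-1.1667)) / 5 = 4/5 = 0.8
  s[C,C] = ((-1.1667)·(-1.1667) + (-1.1667)·(-1.1667) + (-0.1667)·(-0.1667) + (1.8333)·(1.8333) + (1.8333)·(1.8333) + (-1.1667)·(-1.1667)) / 5 = 10.8333/5 = 2.1667
  Sample standard deviations s_i = √(s[i,i]):
  s(A) = √(5.8667) = 2.4221
  s(B) = √(7.6) = 2.7568
  s(C) = √(2.1667) = 1.472

Step 3 — r_{ij} = s_{ij} / (s_i · s_j):
  r[A,A] = 1 (diagonal).
  r[A,B] = -1.6 / (2.4221 · 2.7568) = -1.6 / 6.6773 = -0.2396
  r[A,C] = -2.9333 / (2.4221 · 1.472) = -2.9333 / 3.5653 = -0.8228
  r[B,B] = 1 (diagonal).
  r[B,C] = 0.8 / (2.7568 · 1.472) = 0.8 / 4.0579 = 0.1971
  r[C,C] = 1 (diagonal).

R is symmetric with unit diagonal. Assembling:

R = [[1, -0.2396, -0.8228],
 [-0.2396, 1, 0.1971],
 [-0.8228, 0.1971, 1]]


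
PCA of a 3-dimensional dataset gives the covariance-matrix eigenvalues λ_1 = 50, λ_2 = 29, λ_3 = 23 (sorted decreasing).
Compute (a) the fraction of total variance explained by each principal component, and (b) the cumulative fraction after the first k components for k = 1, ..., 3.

Step 1 — total variance = trace(Sigma) = Σ λ_i = 50 + 29 + 23 = 102.

Step 2 — fraction explained by component i = λ_i / Σ λ:
  PC1: 50/102 = 0.4902
  PC2: 29/102 = 0.2843
  PC3: 23/102 = 0.2255

Step 3 — cumulative fraction after k components = (λ_1 + ... + λ_k) / Σ λ:
  k = 1: 50/102 = 0.4902
  k = 2: (50 + 29)/102 = 79/102 = 0.7745
  k = 3: (50 + 29 + 23)/102 = 102/102 = 1

Summary (fraction, with percent):

explained: PC1 0.4902 (49.02%), PC2 0.2843 (28.43%), PC3 0.2255 (22.55%);  cumulative: 0.4902, 0.7745, 1


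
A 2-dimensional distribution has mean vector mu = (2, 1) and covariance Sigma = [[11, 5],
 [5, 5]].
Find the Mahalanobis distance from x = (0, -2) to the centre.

Step 1 — centre the observation: (x - mu) = (-2, -3).

Step 2 — invert Sigma. det(Sigma) = 11·5 - (5)² = 30.
  Sigma^{-1} = (1/det) · [[d, -b], [-b, a]] = [[0.1667, -0.1667],
 [-0.1667, 0.3667]].

Step 3 — form the quadratic (x - mu)^T · Sigma^{-1} · (x - mu):
  Sigma^{-1} · (x - mu) = (0.1667, -0.7667).
  (x - mu)^T · [Sigma^{-1} · (x - mu)] = (-2)·(0.1667) + (-3)·(-0.7667) = 1.9667.

Step 4 — take square root: d = √(1.9667) ≈ 1.4024.

d(x, mu) = √(1.9667) ≈ 1.4024


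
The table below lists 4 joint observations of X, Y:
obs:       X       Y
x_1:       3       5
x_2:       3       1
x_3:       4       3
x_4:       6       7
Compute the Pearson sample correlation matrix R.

Step 1 — column means:
  mean(X) = (3 + 3 + 4 + 6) / 4 = 16/4 = 4
  mean(Y) = (5 + 1 + 3 + 7) / 4 = 16/4 = 4

Step 2 — sample variances and covariances s[i,j] = (1/(n-1)) · Σ_k (x_{k,i} - mean_i) · (x_{k,j} - mean_j), with n-1 = 3:
  s[X,X] = ((-1)·(-1) + (-1)·(-1) + (0)·(0) + (2)·(2)) / 3 = 6/3 = 2
  s[X,Y] = ((-1)·(1) + (-1)·(-3) + (0)·(-1) + (2)·(3)) / 3 = 8/3 = 2.6667
  s[Y,Y] = ((1)·(1) + (-3)·(-3) + (-1)·(-1) + (3)·(3)) / 3 = 20/3 = 6.6667
  Sample standard deviations s_i = √(s[i,i]):
  s(X) = √(2) = 1.4142
  s(Y) = √(6.6667) = 2.582

Step 3 — r_{ij} = s_{ij} / (s_i · s_j):
  r[X,X] = 1 (diagonal).
  r[X,Y] = 2.6667 / (1.4142 · 2.582) = 2.6667 / 3.6515 = 0.7303
  r[Y,Y] = 1 (diagonal).

R is symmetric with unit diagonal. Assembling:

R = [[1, 0.7303],
 [0.7303, 1]]


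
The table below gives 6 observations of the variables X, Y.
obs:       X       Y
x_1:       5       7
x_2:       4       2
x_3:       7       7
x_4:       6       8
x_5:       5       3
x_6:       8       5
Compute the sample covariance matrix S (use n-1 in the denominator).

Step 1 — column means:
  mean(X) = (5 + 4 + 7 + 6 + 5 + 8) / 6 = 35/6 = 5.8333
  mean(Y) = (7 + 2 + 7 + 8 + 3 + 5) / 6 = 32/6 = 5.3333

Step 2 — sample covariance S[i,j] = (1/(n-1)) · Σ_k (x_{k,i} - mean_i) · (x_{k,j} - mean_j), with n-1 = 5.
  S[X,X] = ((-0.8333)·(-0.8333) + (-1.8333)·(-1.8333) + (1.1667)·(1.1667) + (0.1667)·(0.1667) + (-0.8333)·(-0.8333) + (2.1667)·(2.1667)) / 5 = 10.8333/5 = 2.1667
  S[X,Y] = ((-0.8333)·(1.6667) + (-1.8333)·(-3.3333) + (1.1667)·(1.6667) + (0.1667)·(2.6667) + (-0.8333)·(-2.3333) + (2.1667)·(-0.3333)) / 5 = 8.3333/5 = 1.6667
  S[Y,Y] = ((1.6667)·(1.6667) + (-3.3333)·(-3.3333) + (1.6667)·(1.6667) + (2.6667)·(2.6667) + (-2.3333)·(-2.3333) + (-0.3333)·(-0.3333)) / 5 = 29.3333/5 = 5.8667

S is symmetric (S[j,i] = S[i,j]). Assembling:

S = [[2.1667, 1.6667],
 [1.6667, 5.8667]]


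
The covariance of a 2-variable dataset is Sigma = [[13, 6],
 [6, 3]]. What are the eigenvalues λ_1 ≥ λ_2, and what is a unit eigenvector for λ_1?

Step 1 — characteristic polynomial of 2×2 Sigma:
  det(Sigma - λI) = λ² - trace · λ + det = 0.
  trace = 13 + 3 = 16, det = 13·3 - (6)² = 3.
Step 2 — discriminant:
  Δ = trace² - 4·det = 256 - 12 = 244.
Step 3 — eigenvalues:
  λ = (trace ± √Δ)/2 = (16 ± 15.6205)/2,
  λ_1 = 15.8102,  λ_2 = 0.1898.

Step 4 — unit eigenvector for λ_1: solve (Sigma - λ_1 I)v = 0. First row:
  (13 - 15.8102)·v_x + (6)·v_y = 0, i.e. (-2.8102)·v_x + (6)·v_y = 0,
  so v ∝ (b, λ_1 - a) = (6, 2.8102) = u.
  ||u|| = √((6)² + (2.8102)²) = √(43.8975) ≈ 6.6255,
  v_1 = u/||u|| ≈ (0.9056, 0.4242) (||v_1|| = 1).

λ_1 = 15.8102,  λ_2 = 0.1898;  v_1 ≈ (0.9056, 0.4242)


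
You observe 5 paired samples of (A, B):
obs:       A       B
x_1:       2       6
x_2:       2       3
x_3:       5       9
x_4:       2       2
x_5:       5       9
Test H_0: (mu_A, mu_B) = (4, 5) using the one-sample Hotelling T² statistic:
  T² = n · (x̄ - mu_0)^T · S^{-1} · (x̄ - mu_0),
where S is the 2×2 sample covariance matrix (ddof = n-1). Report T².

Step 1 — sample mean vector:
  mean(A) = (2 + 2 + 5 + 2 + 5) / 5 = 16/5 = 3.2
  mean(B) = (6 + 3 + 9 + 2 + 9) / 5 = 29/5 = 5.8
  x̄ = (3.2, 5.8),  deviation x̄ - mu_0 = (3.2, 5.8) - (4, 5) = (-0.8, 0.8).

Step 2 — sample covariance matrix, S[i,j] = (1/(n-1)) · Σ_k (x_{k,i} - mean_i) · (x_{k,j} - mean_j), divisor n-1 = 4:
  S[A,A] = ((-1.2)·(-1.2) + (-1.2)·(-1.2) + (1.8)·(1.8) + (-1.2)·(-1.2) + (1.8)·(1.8)) / 4 = 10.8/4 = 2.7
  S[A,B] = ((-1.2)·(0.2) + (-1.2)·(-2.8) + (1.8)·(3.2) + (-1.2)·(-3.8) + (1.8)·(3.2)) / 4 = 19.2/4 = 4.8
  S[B,B] = ((0.2)·(0.2) + (-2.8)·(-2.8) + (3.2)·(3.2) + (-3.8)·(-3.8) + (3.2)·(3.2)) / 4 = 42.8/4 = 10.7
  S = [[2.7, 4.8],
 [4.8, 10.7]].

Step 3 — invert S. det(S) = 2.7·10.7 - (4.8)² = 5.85.
  S^{-1} = (1/det) · [[d, -b], [-b, a]] = [[1.8291, -0.8205],
 [-0.8205, 0.4615]].

Step 4 — quadratic form (x̄ - mu_0)^T · S^{-1} · (x̄ - mu_0):
  S^{-1} · (x̄ - mu_0) = (-2.1197, 1.0256),
  (x̄ - mu_0)^T · [...] = (-0.8)·(-2.1197) + (0.8)·(1.0256) = 2.5162.

Step 5 — scale by n: T² = 5 · 2.5162 = 12.5812.

T² ≈ 12.5812


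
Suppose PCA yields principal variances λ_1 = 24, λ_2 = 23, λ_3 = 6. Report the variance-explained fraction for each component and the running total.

Step 1 — total variance = trace(Sigma) = Σ λ_i = 24 + 23 + 6 = 53.

Step 2 — fraction explained by component i = λ_i / Σ λ:
  PC1: 24/53 = 0.4528
  PC2: 23/53 = 0.434
  PC3: 6/53 = 0.1132

Step 3 — cumulative fraction after k components = (λ_1 + ... + λ_k) / Σ λ:
  k = 1: 24/53 = 0.4528
  k = 2: (24 + 23)/53 = 47/53 = 0.8868
  k = 3: (24 + 23 + 6)/53 = 53/53 = 1

Summary (fraction, with percent):

explained: PC1 0.4528 (45.28%), PC2 0.434 (43.4%), PC3 0.1132 (11.32%);  cumulative: 0.4528, 0.8868, 1
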